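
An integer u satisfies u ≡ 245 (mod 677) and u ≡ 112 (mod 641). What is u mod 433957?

677⁻¹ mod 641: 677*552 ≡ 1 (mod 641), so 677⁻¹ ≡ 552.
u = 245 + 677*((112 − 245)*552 mod 641) = 245 + 677*299 = 202668.
Check: 202668 mod 677 = 245, 202668 mod 641 = 112. ✓

202668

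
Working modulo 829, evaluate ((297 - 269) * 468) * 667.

297 - 269 = 28
28 * 468 = 13104 ≡ 669 (mod 829)
669 * 667 = 446223 ≡ 221 (mod 829)

221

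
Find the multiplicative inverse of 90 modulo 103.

95

By the extended Euclidean algorithm:
103 = 1*90 + 13
90 = 6*13 + 12
13 = 1*12 + 1
12 = 12*1 + 0
gcd(90, 103) = 1, so the inverse exists.
Bézout: 1 = 7*103 − 8*90.
So 90⁻¹ ≡ −8 ≡ 95 (mod 103).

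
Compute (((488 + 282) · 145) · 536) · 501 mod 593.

573

488 + 282 = 770 ≡ 177 (mod 593)
177 · 145 = 25665 ≡ 166 (mod 593)
166 · 536 = 88976 ≡ 26 (mod 593)
26 · 501 = 13026 ≡ 573 (mod 593)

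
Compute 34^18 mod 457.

64

Compute successive squares:
18 in binary is 10010, i.e. 18 = 16 + 2.
34^1 ≡ 34 (mod 457)
34^2 ≡ 34^2 = 1156 ≡ 242 (mod 457)
34^4 ≡ 242^2 = 58564 ≡ 68 (mod 457)
34^8 ≡ 68^2 = 4624 ≡ 54 (mod 457)
34^16 ≡ 54^2 = 2916 ≡ 174 (mod 457)
34^18 = 34^16 · 34^2 ≡ 174 · 242 (mod 457).
174 · 242 = 42108 ≡ 64 (mod 457).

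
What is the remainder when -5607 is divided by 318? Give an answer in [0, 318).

-5607 = -18·318 + 117, so -5607 ≡ 117 (mod 318).

117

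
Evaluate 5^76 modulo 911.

Using repeated squaring:
76 in binary is 1001100, i.e. 76 = 64 + 8 + 4.
5^1 ≡ 5 (mod 911)
5^2 ≡ 5^2 = 25 (mod 911)
5^4 ≡ 25^2 = 625 (mod 911)
5^8 ≡ 625^2 = 390625 ≡ 717 (mod 911)
5^16 ≡ 717^2 = 514089 ≡ 285 (mod 911)
5^32 ≡ 285^2 = 81225 ≡ 146 (mod 911)
5^64 ≡ 146^2 = 21316 ≡ 363 (mod 911)
5^76 = 5^64 * 5^8 * 5^4 ≡ 363 * 717 * 625 (mod 911).
Accumulate the product:
363 * 717 = 260271 ≡ 636
636 * 625 = 397500 ≡ 304

304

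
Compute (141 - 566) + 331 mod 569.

141 - 566 = -425 ≡ 144 (mod 569)
144 + 331 = 475

475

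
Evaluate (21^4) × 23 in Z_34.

23

(21)^4 ≡ 1 (mod 34)
1 × 23 = 23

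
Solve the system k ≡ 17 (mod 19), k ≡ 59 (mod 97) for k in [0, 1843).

1708

19⁻¹ mod 97: 19·46 ≡ 1 (mod 97), so 19⁻¹ ≡ 46.
k = 17 + 19·((59 − 17)·46 mod 97) = 17 + 19·89 = 1708.
Check: 1708 mod 19 = 17, 1708 mod 97 = 59. ✓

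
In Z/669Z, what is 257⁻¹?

164

669 = 2×257 + 155
257 = 1×155 + 102
155 = 1×102 + 53
102 = 1×53 + 49
53 = 1×49 + 4
49 = 12×4 + 1
4 = 4×1 + 0
gcd(257, 669) = 1, so the inverse exists.
Back-substitute for 1:
1 = 1×49 − 12×4
  = −12×53 + 13×49
  = 13×102 − 25×53
  = −25×155 + 38×102
  = 38×257 − 63×155
  = −63×669 + 164×257
So 257⁻¹ ≡ 164 (mod 669).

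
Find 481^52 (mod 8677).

By square-and-multiply:
52 in binary is 110100, i.e. 52 = 32 + 16 + 4.
481^1 ≡ 481 (mod 8677)
481^2 ≡ 481^2 = 231361 ≡ 5759 (mod 8677)
481^4 ≡ 5759^2 = 33166081 ≡ 2587 (mod 8677)
481^8 ≡ 2587^2 = 6692569 ≡ 2602 (mod 8677)
481^16 ≡ 2602^2 = 6770404 ≡ 2344 (mod 8677)
481^32 ≡ 2344^2 = 5494336 ≡ 1795 (mod 8677)
481^52 = 481^32 · 481^16 · 481^4 ≡ 1795 · 2344 · 2587 (mod 8677).
Accumulate the product:
1795 · 2344 = 4207480 ≡ 7812
7812 · 2587 = 20209644 ≡ 911

911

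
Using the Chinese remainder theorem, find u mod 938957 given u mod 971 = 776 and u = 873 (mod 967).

259062

971⁻¹ mod 967: 971×242 ≡ 1 (mod 967), so 971⁻¹ ≡ 242.
u = 776 + 971×((873 − 776)×242 mod 967) = 776 + 971×266 = 259062.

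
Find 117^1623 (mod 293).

By square-and-multiply:
117^1 ≡ 117 (mod 293)
117^2 ≡ 117^2 = 13689 ≡ 211 (mod 293)
117^4 ≡ 211^2 = 44521 ≡ 278 (mod 293)
117^8 ≡ 278^2 = 77284 ≡ 225 (mod 293)
117^16 ≡ 225^2 = 50625 ≡ 229 (mod 293)
117^32 ≡ 229^2 = 52441 ≡ 287 (mod 293)
117^64 ≡ 287^2 = 82369 ≡ 36 (mod 293)
117^128 ≡ 36^2 = 1296 ≡ 124 (mod 293)
117^256 ≡ 124^2 = 15376 ≡ 140 (mod 293)
117^512 ≡ 140^2 = 19600 ≡ 262 (mod 293)
117^1024 ≡ 262^2 = 68644 ≡ 82 (mod 293)
117^1623 = 117^1024 · 117^512 · 117^64 · 117^16 · 117^4 · 117^2 · 117^1 ≡ 82 · 262 · 36 · 229 · 278 · 211 · 117 (mod 293).
Accumulate the product:
82 · 262 = 21484 ≡ 95
95 · 36 = 3420 ≡ 197
197 · 229 = 45113 ≡ 284
284 · 278 = 78952 ≡ 135
135 · 211 = 28485 ≡ 64
64 · 117 = 7488 ≡ 163

163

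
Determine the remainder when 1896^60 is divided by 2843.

Compute successive squares:
60 in binary is 111100, i.e. 60 = 32 + 16 + 8 + 4.
1896^1 ≡ 1896 (mod 2843)
1896^2 ≡ 1896^2 = 3594816 ≡ 1264 (mod 2843)
1896^4 ≡ 1264^2 = 1597696 ≡ 2773 (mod 2843)
1896^8 ≡ 2773^2 = 7689529 ≡ 2057 (mod 2843)
1896^16 ≡ 2057^2 = 4231249 ≡ 865 (mod 2843)
1896^32 ≡ 865^2 = 748225 ≡ 516 (mod 2843)
1896^60 = 1896^32 · 1896^16 · 1896^8 · 1896^4 ≡ 516 · 865 · 2057 · 2773 (mod 2843).
Accumulate the product:
516 · 865 = 446340 ≡ 2832
2832 · 2057 = 5825424 ≡ 117
117 · 2773 = 324441 ≡ 339

339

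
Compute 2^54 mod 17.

13

By square-and-multiply:
54 in binary is 110110, i.e. 54 = 32 + 16 + 4 + 2.
2^1 ≡ 2 (mod 17)
2^2 ≡ 2^2 = 4 (mod 17)
2^4 ≡ 4^2 = 16 (mod 17)
2^8 ≡ 16^2 = 256 ≡ 1 (mod 17)
2^16 ≡ 1^2 = 1 (mod 17)
2^32 ≡ 1^2 = 1 (mod 17)
2^54 = 2^32 · 2^16 · 2^4 · 2^2 ≡ 1 · 1 · 16 · 4 (mod 17).
Accumulate the product:
1 · 1 = 1
1 · 16 = 16
16 · 4 = 64 ≡ 13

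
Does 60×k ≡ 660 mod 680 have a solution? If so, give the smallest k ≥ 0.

11

gcd(60, 680) = 20, and 20 | 660, so solutions exist.
Divide through by 20: 3×k ≡ 33 mod 34.
3⁻¹ ≡ 23 (mod 34).
k ≡ 23×33 ≡ 11 (mod 34).
The smallest non-negative solution is k = 11.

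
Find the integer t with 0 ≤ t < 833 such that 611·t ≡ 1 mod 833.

By the extended Euclidean algorithm:
833 = 1·611 + 222
611 = 2·222 + 167
222 = 1·167 + 55
167 = 3·55 + 2
55 = 27·2 + 1
2 = 2·1 + 0
gcd(611, 833) = 1, so the inverse exists.
Back-substitute for 1:
1 = 1·55 − 27·2
  = −27·167 + 82·55
  = 82·222 − 109·167
  = −109·611 + 300·222
  = 300·833 − 409·611
So 611⁻¹ ≡ −409 ≡ 424 (mod 833).

424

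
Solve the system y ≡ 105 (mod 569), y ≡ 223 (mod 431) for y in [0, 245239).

103663

569⁻¹ mod 431: 569*228 ≡ 1 (mod 431), so 569⁻¹ ≡ 228.
y = 105 + 569*((223 − 105)*228 mod 431) = 105 + 569*182 = 103663.
Check: 103663 mod 569 = 105, 103663 mod 431 = 223. ✓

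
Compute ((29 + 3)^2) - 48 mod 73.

29 + 3 = 32
(32)^2 ≡ 2 (mod 73)
2 - 48 = -46 ≡ 27 (mod 73)

27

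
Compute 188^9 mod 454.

9 in binary is 1001, i.e. 9 = 8 + 1.
188^1 ≡ 188 (mod 454)
188^2 ≡ 188^2 = 35344 ≡ 386 (mod 454)
188^4 ≡ 386^2 = 148996 ≡ 84 (mod 454)
188^8 ≡ 84^2 = 7056 ≡ 246 (mod 454)
188^9 = 188^8 · 188^1 ≡ 246 · 188 (mod 454).
246 · 188 = 46248 ≡ 394 (mod 454).

394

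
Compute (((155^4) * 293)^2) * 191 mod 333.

272

(155)^4 ≡ 70 (mod 333)
70 * 293 = 20510 ≡ 197 (mod 333)
(197)^2 ≡ 181 (mod 333)
181 * 191 = 34571 ≡ 272 (mod 333)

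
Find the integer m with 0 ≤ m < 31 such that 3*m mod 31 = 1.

21

31 = 10·3 + 1
3 = 3·1 + 0
gcd(3, 31) = 1, so the inverse exists.
Back-substitute for 1:
1 = 1·31 − 10·3
So 3⁻¹ ≡ −10 ≡ 21 (mod 31).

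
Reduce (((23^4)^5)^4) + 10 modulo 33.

11

(23)^4 ≡ 1 (mod 33)
(1)^5 ≡ 1 (mod 33)
(1)^4 ≡ 1 (mod 33)
1 + 10 = 11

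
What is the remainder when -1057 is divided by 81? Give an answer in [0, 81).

-1057 = -14·81 + 77, so -1057 ≡ 77 (mod 81).

77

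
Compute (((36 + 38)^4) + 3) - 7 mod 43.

6

36 + 38 = 74 ≡ 31 (mod 43)
(31)^4 ≡ 10 (mod 43)
10 + 3 = 13
13 - 7 = 6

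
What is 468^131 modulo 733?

Compute successive squares:
131 in binary is 10000011, i.e. 131 = 128 + 2 + 1.
468^1 ≡ 468 (mod 733)
468^2 ≡ 468^2 = 219024 ≡ 590 (mod 733)
468^4 ≡ 590^2 = 348100 ≡ 658 (mod 733)
468^8 ≡ 658^2 = 432964 ≡ 494 (mod 733)
468^16 ≡ 494^2 = 244036 ≡ 680 (mod 733)
468^32 ≡ 680^2 = 462400 ≡ 610 (mod 733)
468^64 ≡ 610^2 = 372100 ≡ 469 (mod 733)
468^128 ≡ 469^2 = 219961 ≡ 61 (mod 733)
468^131 = 468^128 × 468^2 × 468^1 ≡ 61 × 590 × 468 (mod 733).
Accumulate the product:
61 × 590 = 35990 ≡ 73
73 × 468 = 34164 ≡ 446

446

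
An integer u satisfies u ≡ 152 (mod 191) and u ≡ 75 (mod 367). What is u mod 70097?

191⁻¹ mod 367: 191*98 ≡ 1 (mod 367), so 191⁻¹ ≡ 98.
u = 152 + 191*((75 − 152)*98 mod 367) = 152 + 191*161 = 30903.

30903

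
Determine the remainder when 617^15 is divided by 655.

603

15 in binary is 1111, i.e. 15 = 8 + 4 + 2 + 1.
617^1 ≡ 617 (mod 655)
617^2 ≡ 617^2 = 380689 ≡ 134 (mod 655)
617^4 ≡ 134^2 = 17956 ≡ 271 (mod 655)
617^8 ≡ 271^2 = 73441 ≡ 81 (mod 655)
617^15 = 617^8 * 617^4 * 617^2 * 617^1 ≡ 81 * 271 * 134 * 617 (mod 655).
Accumulate the product:
81 * 271 = 21951 ≡ 336
336 * 134 = 45024 ≡ 484
484 * 617 = 298628 ≡ 603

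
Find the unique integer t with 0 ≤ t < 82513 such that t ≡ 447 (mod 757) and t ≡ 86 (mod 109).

32241

757⁻¹ mod 109: 757·18 ≡ 1 (mod 109), so 757⁻¹ ≡ 18.
t = 447 + 757·((86 − 447)·18 mod 109) = 447 + 757·42 = 32241.
Check: 32241 mod 757 = 447, 32241 mod 109 = 86. ✓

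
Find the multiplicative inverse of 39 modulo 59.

56

By the extended Euclidean algorithm:
59 = 1×39 + 20
39 = 1×20 + 19
20 = 1×19 + 1
19 = 19×1 + 0
gcd(39, 59) = 1, so the inverse exists.
Back-substitute for 1:
1 = 1×20 − 1×19
  = −1×39 + 2×20
  = 2×59 − 3×39
So 39⁻¹ ≡ −3 ≡ 56 (mod 59).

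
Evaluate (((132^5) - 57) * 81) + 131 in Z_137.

86

(132)^5 ≡ 26 (mod 137)
26 - 57 = -31 ≡ 106 (mod 137)
106 * 81 = 8586 ≡ 92 (mod 137)
92 + 131 = 223 ≡ 86 (mod 137)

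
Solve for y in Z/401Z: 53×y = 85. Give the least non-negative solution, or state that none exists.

47

gcd(53, 401) = 1, so a unique solution mod 401 exists.
53⁻¹ ≡ 227 (mod 401).
y ≡ 227×85 ≡ 47 (mod 401).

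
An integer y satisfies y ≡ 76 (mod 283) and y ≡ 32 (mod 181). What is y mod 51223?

283⁻¹ mod 181: 283*126 ≡ 1 (mod 181), so 283⁻¹ ≡ 126.
y = 76 + 283*((32 − 76)*126 mod 181) = 76 + 283*67 = 19037.

19037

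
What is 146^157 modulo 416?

Compute successive squares:
146^1 ≡ 146 (mod 416)
146^2 ≡ 146^2 = 21316 ≡ 100 (mod 416)
146^4 ≡ 100^2 = 10000 ≡ 16 (mod 416)
146^8 ≡ 16^2 = 256 (mod 416)
146^16 ≡ 256^2 = 65536 ≡ 224 (mod 416)
146^32 ≡ 224^2 = 50176 ≡ 256 (mod 416)
146^64 ≡ 256^2 = 65536 ≡ 224 (mod 416)
146^128 ≡ 224^2 = 50176 ≡ 256 (mod 416)
146^157 = 146^128 · 146^16 · 146^8 · 146^4 · 146^1 ≡ 256 · 224 · 256 · 16 · 146 (mod 416).
Accumulate the product:
256 · 224 = 57344 ≡ 352
352 · 256 = 90112 ≡ 256
256 · 16 = 4096 ≡ 352
352 · 146 = 51392 ≡ 224

224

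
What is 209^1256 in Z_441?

400

1256 in binary is 10011101000, i.e. 1256 = 1024 + 128 + 64 + 32 + 8.
209^1 ≡ 209 (mod 441)
209^2 ≡ 209^2 = 43681 ≡ 22 (mod 441)
209^4 ≡ 22^2 = 484 ≡ 43 (mod 441)
209^8 ≡ 43^2 = 1849 ≡ 85 (mod 441)
209^16 ≡ 85^2 = 7225 ≡ 169 (mod 441)
209^32 ≡ 169^2 = 28561 ≡ 337 (mod 441)
209^64 ≡ 337^2 = 113569 ≡ 232 (mod 441)
209^128 ≡ 232^2 = 53824 ≡ 22 (mod 441)
209^256 ≡ 22^2 = 484 ≡ 43 (mod 441)
209^512 ≡ 43^2 = 1849 ≡ 85 (mod 441)
209^1024 ≡ 85^2 = 7225 ≡ 169 (mod 441)
209^1256 = 209^1024 × 209^128 × 209^64 × 209^32 × 209^8 ≡ 169 × 22 × 232 × 337 × 85 (mod 441).
Accumulate the product:
169 × 22 = 3718 ≡ 190
190 × 232 = 44080 ≡ 421
421 × 337 = 141877 ≡ 316
316 × 85 = 26860 ≡ 400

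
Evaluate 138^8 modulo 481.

248

138^1 ≡ 138 (mod 481)
138^2 ≡ 138^2 = 19044 ≡ 285 (mod 481)
138^4 ≡ 285^2 = 81225 ≡ 417 (mod 481)
138^8 ≡ 417^2 = 173889 ≡ 248 (mod 481)
So 138^8 ≡ 248 (mod 481).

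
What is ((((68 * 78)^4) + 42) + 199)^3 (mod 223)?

68 * 78 = 5304 ≡ 175 (mod 223)
(175)^4 ≡ 124 (mod 223)
124 + 42 = 166
166 + 199 = 365 ≡ 142 (mod 223)
(142)^3 ≡ 191 (mod 223)

191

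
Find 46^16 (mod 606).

Compute successive squares:
46^1 ≡ 46 (mod 606)
46^2 ≡ 46^2 = 2116 ≡ 298 (mod 606)
46^4 ≡ 298^2 = 88804 ≡ 328 (mod 606)
46^8 ≡ 328^2 = 107584 ≡ 322 (mod 606)
46^16 ≡ 322^2 = 103684 ≡ 58 (mod 606)
So 46^16 ≡ 58 (mod 606).

58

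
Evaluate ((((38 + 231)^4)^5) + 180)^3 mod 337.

285

38 + 231 = 269
(269)^4 ≡ 74 (mod 337)
(74)^5 ≡ 131 (mod 337)
131 + 180 = 311
(311)^3 ≡ 285 (mod 337)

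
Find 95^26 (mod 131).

Using repeated squaring:
26 in binary is 11010, i.e. 26 = 16 + 8 + 2.
95^1 ≡ 95 (mod 131)
95^2 ≡ 95^2 = 9025 ≡ 117 (mod 131)
95^4 ≡ 117^2 = 13689 ≡ 65 (mod 131)
95^8 ≡ 65^2 = 4225 ≡ 33 (mod 131)
95^16 ≡ 33^2 = 1089 ≡ 41 (mod 131)
95^26 = 95^16 * 95^8 * 95^2 ≡ 41 * 33 * 117 (mod 131).
Accumulate the product:
41 * 33 = 1353 ≡ 43
43 * 117 = 5031 ≡ 53

53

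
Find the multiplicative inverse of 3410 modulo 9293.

7121

Run the extended Euclidean algorithm:
9293 = 2×3410 + 2473
3410 = 1×2473 + 937
2473 = 2×937 + 599
937 = 1×599 + 338
599 = 1×338 + 261
338 = 1×261 + 77
261 = 3×77 + 30
77 = 2×30 + 17
30 = 1×17 + 13
17 = 1×13 + 4
13 = 3×4 + 1
4 = 4×1 + 0
gcd(3410, 9293) = 1, so the inverse exists.
Back-substitute for 1:
1 = 1×13 − 3×4
  = −3×17 + 4×13
  = 4×30 − 7×17
  = −7×77 + 18×30
  = 18×261 − 61×77
  = −61×338 + 79×261
  = 79×599 − 140×338
  = −140×937 + 219×599
  = 219×2473 − 578×937
  = −578×3410 + 797×2473
  = 797×9293 − 2172×3410
So 3410⁻¹ ≡ −2172 ≡ 7121 (mod 9293).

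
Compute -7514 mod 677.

-7514 = -12·677 + 610, so -7514 ≡ 610 (mod 677).

610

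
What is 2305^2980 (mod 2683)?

By square-and-multiply:
2305^1 ≡ 2305 (mod 2683)
2305^2 ≡ 2305^2 = 5313025 ≡ 685 (mod 2683)
2305^4 ≡ 685^2 = 469225 ≡ 2383 (mod 2683)
2305^8 ≡ 2383^2 = 5678689 ≡ 1461 (mod 2683)
2305^16 ≡ 1461^2 = 2134521 ≡ 1536 (mod 2683)
2305^32 ≡ 1536^2 = 2359296 ≡ 939 (mod 2683)
2305^64 ≡ 939^2 = 881721 ≡ 1697 (mod 2683)
2305^128 ≡ 1697^2 = 2879809 ≡ 950 (mod 2683)
2305^256 ≡ 950^2 = 902500 ≡ 1012 (mod 2683)
2305^512 ≡ 1012^2 = 1024144 ≡ 1921 (mod 2683)
2305^1024 ≡ 1921^2 = 3690241 ≡ 1116 (mod 2683)
2305^2048 ≡ 1116^2 = 1245456 ≡ 544 (mod 2683)
2305^2980 = 2305^2048 × 2305^512 × 2305^256 × 2305^128 × 2305^32 × 2305^4 ≡ 544 × 1921 × 1012 × 950 × 939 × 2383 (mod 2683).
Accumulate the product:
544 × 1921 = 1045024 ≡ 1337
1337 × 1012 = 1353044 ≡ 812
812 × 950 = 771400 ≡ 1379
1379 × 939 = 1294881 ≡ 1675
1675 × 2383 = 3991525 ≡ 1904

1904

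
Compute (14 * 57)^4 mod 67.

14 * 57 = 798 ≡ 61 (mod 67)
(61)^4 ≡ 23 (mod 67)

23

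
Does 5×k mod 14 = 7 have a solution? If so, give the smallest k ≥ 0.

gcd(5, 14) = 1, so a unique solution mod 14 exists.
5⁻¹ ≡ 3 (mod 14).
k ≡ 3×7 ≡ 7 (mod 14).

7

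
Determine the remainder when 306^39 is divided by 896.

Compute successive squares:
39 in binary is 100111, i.e. 39 = 32 + 4 + 2 + 1.
306^1 ≡ 306 (mod 896)
306^2 ≡ 306^2 = 93636 ≡ 452 (mod 896)
306^4 ≡ 452^2 = 204304 ≡ 16 (mod 896)
306^8 ≡ 16^2 = 256 (mod 896)
306^16 ≡ 256^2 = 65536 ≡ 128 (mod 896)
306^32 ≡ 128^2 = 16384 ≡ 256 (mod 896)
306^39 = 306^32 · 306^4 · 306^2 · 306^1 ≡ 256 · 16 · 452 · 306 (mod 896).
Accumulate the product:
256 · 16 = 4096 ≡ 512
512 · 452 = 231424 ≡ 256
256 · 306 = 78336 ≡ 384

384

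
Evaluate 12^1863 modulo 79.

1863 in binary is 11101000111, i.e. 1863 = 1024 + 512 + 256 + 64 + 4 + 2 + 1.
12^1 ≡ 12 (mod 79)
12^2 ≡ 12^2 = 144 ≡ 65 (mod 79)
12^4 ≡ 65^2 = 4225 ≡ 38 (mod 79)
12^8 ≡ 38^2 = 1444 ≡ 22 (mod 79)
12^16 ≡ 22^2 = 484 ≡ 10 (mod 79)
12^32 ≡ 10^2 = 100 ≡ 21 (mod 79)
12^64 ≡ 21^2 = 441 ≡ 46 (mod 79)
12^128 ≡ 46^2 = 2116 ≡ 62 (mod 79)
12^256 ≡ 62^2 = 3844 ≡ 52 (mod 79)
12^512 ≡ 52^2 = 2704 ≡ 18 (mod 79)
12^1024 ≡ 18^2 = 324 ≡ 8 (mod 79)
12^1863 = 12^1024 · 12^512 · 12^256 · 12^64 · 12^4 · 12^2 · 12^1 ≡ 8 · 18 · 52 · 46 · 38 · 65 · 12 (mod 79).
Accumulate the product:
8 · 18 = 144 ≡ 65
65 · 52 = 3380 ≡ 62
62 · 46 = 2852 ≡ 8
8 · 38 = 304 ≡ 67
67 · 65 = 4355 ≡ 10
10 · 12 = 120 ≡ 41

41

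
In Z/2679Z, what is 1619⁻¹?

2171

2679 = 1·1619 + 1060
1619 = 1·1060 + 559
1060 = 1·559 + 501
559 = 1·501 + 58
501 = 8·58 + 37
58 = 1·37 + 21
37 = 1·21 + 16
21 = 1·16 + 5
16 = 3·5 + 1
5 = 5·1 + 0
gcd(1619, 2679) = 1, so the inverse exists.
Bézout: 1 = 307·2679 − 508·1619.
So 1619⁻¹ ≡ −508 ≡ 2171 (mod 2679).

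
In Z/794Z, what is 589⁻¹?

519

By the extended Euclidean algorithm:
794 = 1·589 + 205
589 = 2·205 + 179
205 = 1·179 + 26
179 = 6·26 + 23
26 = 1·23 + 3
23 = 7·3 + 2
3 = 1·2 + 1
2 = 2·1 + 0
gcd(589, 794) = 1, so the inverse exists.
Back-substitute for 1:
1 = 1·3 − 1·2
  = −1·23 + 8·3
  = 8·26 − 9·23
  = −9·179 + 62·26
  = 62·205 − 71·179
  = −71·589 + 204·205
  = 204·794 − 275·589
So 589⁻¹ ≡ −275 ≡ 519 (mod 794).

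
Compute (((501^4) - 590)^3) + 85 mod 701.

(501)^4 ≡ 447 (mod 701)
447 - 590 = -143 ≡ 558 (mod 701)
(558)^3 ≡ 365 (mod 701)
365 + 85 = 450

450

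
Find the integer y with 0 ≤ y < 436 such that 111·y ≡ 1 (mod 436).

55

436 = 3*111 + 103
111 = 1*103 + 8
103 = 12*8 + 7
8 = 1*7 + 1
7 = 7*1 + 0
gcd(111, 436) = 1, so the inverse exists.
Back-substitute for 1:
1 = 1*8 − 1*7
  = −1*103 + 13*8
  = 13*111 − 14*103
  = −14*436 + 55*111
So 111⁻¹ ≡ 55 (mod 436).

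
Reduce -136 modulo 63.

53

-136 = -3·63 + 53, so -136 ≡ 53 (mod 63).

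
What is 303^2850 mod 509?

2850 in binary is 101100100010, i.e. 2850 = 2048 + 512 + 256 + 32 + 2.
303^1 ≡ 303 (mod 509)
303^2 ≡ 303^2 = 91809 ≡ 189 (mod 509)
303^4 ≡ 189^2 = 35721 ≡ 91 (mod 509)
303^8 ≡ 91^2 = 8281 ≡ 137 (mod 509)
303^16 ≡ 137^2 = 18769 ≡ 445 (mod 509)
303^32 ≡ 445^2 = 198025 ≡ 24 (mod 509)
303^64 ≡ 24^2 = 576 ≡ 67 (mod 509)
303^128 ≡ 67^2 = 4489 ≡ 417 (mod 509)
303^256 ≡ 417^2 = 173889 ≡ 320 (mod 509)
303^512 ≡ 320^2 = 102400 ≡ 91 (mod 509)
303^1024 ≡ 91^2 = 8281 ≡ 137 (mod 509)
303^2048 ≡ 137^2 = 18769 ≡ 445 (mod 509)
303^2850 = 303^2048 × 303^512 × 303^256 × 303^32 × 303^2 ≡ 445 × 91 × 320 × 24 × 189 (mod 509).
Accumulate the product:
445 × 91 = 40495 ≡ 284
284 × 320 = 90880 ≡ 278
278 × 24 = 6672 ≡ 55
55 × 189 = 10395 ≡ 215

215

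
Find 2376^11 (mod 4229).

11 in binary is 1011, i.e. 11 = 8 + 2 + 1.
2376^1 ≡ 2376 (mod 4229)
2376^2 ≡ 2376^2 = 5645376 ≡ 3890 (mod 4229)
2376^4 ≡ 3890^2 = 15132100 ≡ 738 (mod 4229)
2376^8 ≡ 738^2 = 544644 ≡ 3332 (mod 4229)
2376^11 = 2376^8 × 2376^2 × 2376^1 ≡ 3332 × 3890 × 2376 (mod 4229).
Accumulate the product:
3332 × 3890 = 12961480 ≡ 3824
3824 × 2376 = 9085824 ≡ 1932

1932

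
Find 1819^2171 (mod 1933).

196

2171 in binary is 100001111011, i.e. 2171 = 2048 + 64 + 32 + 16 + 8 + 2 + 1.
1819^1 ≡ 1819 (mod 1933)
1819^2 ≡ 1819^2 = 3308761 ≡ 1398 (mod 1933)
1819^4 ≡ 1398^2 = 1954404 ≡ 141 (mod 1933)
1819^8 ≡ 141^2 = 19881 ≡ 551 (mod 1933)
1819^16 ≡ 551^2 = 303601 ≡ 120 (mod 1933)
1819^32 ≡ 120^2 = 14400 ≡ 869 (mod 1933)
1819^64 ≡ 869^2 = 755161 ≡ 1291 (mod 1933)
1819^128 ≡ 1291^2 = 1666681 ≡ 435 (mod 1933)
1819^256 ≡ 435^2 = 189225 ≡ 1724 (mod 1933)
1819^512 ≡ 1724^2 = 2972176 ≡ 1155 (mod 1933)
1819^1024 ≡ 1155^2 = 1334025 ≡ 255 (mod 1933)
1819^2048 ≡ 255^2 = 65025 ≡ 1236 (mod 1933)
1819^2171 = 1819^2048 × 1819^64 × 1819^32 × 1819^16 × 1819^8 × 1819^2 × 1819^1 ≡ 1236 × 1291 × 869 × 120 × 551 × 1398 × 1819 (mod 1933).
Accumulate the product:
1236 × 1291 = 1595676 ≡ 951
951 × 869 = 826419 ≡ 1028
1028 × 120 = 123360 ≡ 1581
1581 × 551 = 871131 ≡ 1281
1281 × 1398 = 1790838 ≡ 880
880 × 1819 = 1600720 ≡ 196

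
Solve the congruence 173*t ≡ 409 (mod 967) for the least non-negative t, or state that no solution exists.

198

gcd(173, 967) = 1, so a unique solution mod 967 exists.
173⁻¹ ≡ 218 (mod 967).
t ≡ 218*409 ≡ 198 (mod 967).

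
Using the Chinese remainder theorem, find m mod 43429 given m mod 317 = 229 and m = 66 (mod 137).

14177

317⁻¹ mod 137: 317×51 ≡ 1 (mod 137), so 317⁻¹ ≡ 51.
m = 229 + 317×((66 − 229)×51 mod 137) = 229 + 317×44 = 14177.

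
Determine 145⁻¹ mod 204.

121

Run the extended Euclidean algorithm:
204 = 1×145 + 59
145 = 2×59 + 27
59 = 2×27 + 5
27 = 5×5 + 2
5 = 2×2 + 1
2 = 2×1 + 0
gcd(145, 204) = 1, so the inverse exists.
Bézout: 1 = 59×204 − 83×145.
So 145⁻¹ ≡ −83 ≡ 121 (mod 204).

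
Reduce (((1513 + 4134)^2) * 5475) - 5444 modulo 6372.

5071

1513 + 4134 = 5647
(5647)^2 ≡ 3121 (mod 6372)
3121 * 5475 = 17087475 ≡ 4143 (mod 6372)
4143 - 5444 = -1301 ≡ 5071 (mod 6372)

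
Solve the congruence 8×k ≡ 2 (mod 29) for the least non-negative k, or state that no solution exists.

22

gcd(8, 29) = 1, so a unique solution mod 29 exists.
8⁻¹ ≡ 11 (mod 29).
k ≡ 11×2 ≡ 22 (mod 29).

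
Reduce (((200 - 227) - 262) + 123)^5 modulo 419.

31

200 - 227 = -27 ≡ 392 (mod 419)
392 - 262 = 130
130 + 123 = 253
(253)^5 ≡ 31 (mod 419)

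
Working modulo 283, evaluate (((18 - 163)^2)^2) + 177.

18 - 163 = -145 ≡ 138 (mod 283)
(138)^2 ≡ 83 (mod 283)
(83)^2 ≡ 97 (mod 283)
97 + 177 = 274

274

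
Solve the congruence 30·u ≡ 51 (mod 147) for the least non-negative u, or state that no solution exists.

36

gcd(30, 147) = 3, and 3 | 51, so solutions exist.
Divide through by 3: 10·u mod 49 = 17.
10⁻¹ ≡ 5 (mod 49).
u ≡ 5·17 ≡ 36 (mod 49).
The smallest non-negative solution is u = 36.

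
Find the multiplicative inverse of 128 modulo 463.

By the extended Euclidean algorithm:
463 = 3*128 + 79
128 = 1*79 + 49
79 = 1*49 + 30
49 = 1*30 + 19
30 = 1*19 + 11
19 = 1*11 + 8
11 = 1*8 + 3
8 = 2*3 + 2
3 = 1*2 + 1
2 = 2*1 + 0
gcd(128, 463) = 1, so the inverse exists.
Bézout: 1 = 47*463 − 170*128.
So 128⁻¹ ≡ −170 ≡ 293 (mod 463).

293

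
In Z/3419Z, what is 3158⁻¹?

3419 = 1×3158 + 261
3158 = 12×261 + 26
261 = 10×26 + 1
26 = 26×1 + 0
gcd(3158, 3419) = 1, so the inverse exists.
Bézout: 1 = 121×3419 − 131×3158.
So 3158⁻¹ ≡ −131 ≡ 3288 (mod 3419).

3288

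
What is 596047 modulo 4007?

596047 = 148×4007 + 3011, so 596047 ≡ 3011 (mod 4007).

3011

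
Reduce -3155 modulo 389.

-3155 = -9·389 + 346, so -3155 ≡ 346 (mod 389).

346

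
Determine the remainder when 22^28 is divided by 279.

49

22^1 ≡ 22 (mod 279)
22^2 ≡ 22^2 = 484 ≡ 205 (mod 279)
22^4 ≡ 205^2 = 42025 ≡ 175 (mod 279)
22^8 ≡ 175^2 = 30625 ≡ 214 (mod 279)
22^16 ≡ 214^2 = 45796 ≡ 40 (mod 279)
22^28 = 22^16 * 22^8 * 22^4 ≡ 40 * 214 * 175 (mod 279).
Accumulate the product:
40 * 214 = 8560 ≡ 190
190 * 175 = 33250 ≡ 49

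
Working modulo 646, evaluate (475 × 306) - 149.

497

475 × 306 = 145350 ≡ 0 (mod 646)
0 - 149 = -149 ≡ 497 (mod 646)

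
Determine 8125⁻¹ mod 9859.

9660

Run the extended Euclidean algorithm:
9859 = 1*8125 + 1734
8125 = 4*1734 + 1189
1734 = 1*1189 + 545
1189 = 2*545 + 99
545 = 5*99 + 50
99 = 1*50 + 49
50 = 1*49 + 1
49 = 49*1 + 0
gcd(8125, 9859) = 1, so the inverse exists.
Back-substitute for 1:
1 = 1*50 − 1*49
  = −1*99 + 2*50
  = 2*545 − 11*99
  = −11*1189 + 24*545
  = 24*1734 − 35*1189
  = −35*8125 + 164*1734
  = 164*9859 − 199*8125
So 8125⁻¹ ≡ −199 ≡ 9660 (mod 9859).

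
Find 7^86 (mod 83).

77

7^1 ≡ 7 (mod 83)
7^2 ≡ 7^2 = 49 (mod 83)
7^4 ≡ 49^2 = 2401 ≡ 77 (mod 83)
7^8 ≡ 77^2 = 5929 ≡ 36 (mod 83)
7^16 ≡ 36^2 = 1296 ≡ 51 (mod 83)
7^32 ≡ 51^2 = 2601 ≡ 28 (mod 83)
7^64 ≡ 28^2 = 784 ≡ 37 (mod 83)
7^86 = 7^64 · 7^16 · 7^4 · 7^2 ≡ 37 · 51 · 77 · 49 (mod 83).
Accumulate the product:
37 · 51 = 1887 ≡ 61
61 · 77 = 4697 ≡ 49
49 · 49 = 2401 ≡ 77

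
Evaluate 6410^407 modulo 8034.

Compute successive squares:
407 in binary is 110010111, i.e. 407 = 256 + 128 + 16 + 4 + 2 + 1.
6410^1 ≡ 6410 (mod 8034)
6410^2 ≡ 6410^2 = 41088100 ≡ 2224 (mod 8034)
6410^4 ≡ 2224^2 = 4946176 ≡ 5266 (mod 8034)
6410^8 ≡ 5266^2 = 27730756 ≡ 5422 (mod 8034)
6410^16 ≡ 5422^2 = 29398084 ≡ 1678 (mod 8034)
6410^32 ≡ 1678^2 = 2815684 ≡ 3784 (mod 8034)
6410^64 ≡ 3784^2 = 14318656 ≡ 2068 (mod 8034)
6410^128 ≡ 2068^2 = 4276624 ≡ 2536 (mod 8034)
6410^256 ≡ 2536^2 = 6431296 ≡ 4096 (mod 8034)
6410^407 = 6410^256 * 6410^128 * 6410^16 * 6410^4 * 6410^2 * 6410^1 ≡ 4096 * 2536 * 1678 * 5266 * 2224 * 6410 (mod 8034).
Accumulate the product:
4096 * 2536 = 10387456 ≡ 7528
7528 * 1678 = 12631984 ≡ 2536
2536 * 5266 = 13354576 ≡ 2068
2068 * 2224 = 4599232 ≡ 3784
3784 * 6410 = 24255440 ≡ 794

794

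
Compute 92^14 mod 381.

322

14 in binary is 1110, i.e. 14 = 8 + 4 + 2.
92^1 ≡ 92 (mod 381)
92^2 ≡ 92^2 = 8464 ≡ 82 (mod 381)
92^4 ≡ 82^2 = 6724 ≡ 247 (mod 381)
92^8 ≡ 247^2 = 61009 ≡ 49 (mod 381)
92^14 = 92^8 × 92^4 × 92^2 ≡ 49 × 247 × 82 (mod 381).
Accumulate the product:
49 × 247 = 12103 ≡ 292
292 × 82 = 23944 ≡ 322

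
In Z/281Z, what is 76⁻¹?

Apply the Euclidean algorithm and back-substitute:
281 = 3*76 + 53
76 = 1*53 + 23
53 = 2*23 + 7
23 = 3*7 + 2
7 = 3*2 + 1
2 = 2*1 + 0
gcd(76, 281) = 1, so the inverse exists.
Bézout: 1 = 33*281 − 122*76.
So 76⁻¹ ≡ −122 ≡ 159 (mod 281).

159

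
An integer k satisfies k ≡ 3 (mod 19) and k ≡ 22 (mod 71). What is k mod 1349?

22

19⁻¹ mod 71: 19·15 ≡ 1 (mod 71), so 19⁻¹ ≡ 15.
k = 3 + 19·((22 − 3)·15 mod 71) = 3 + 19·1 = 22.
Check: 22 mod 19 = 3, 22 mod 71 = 22. ✓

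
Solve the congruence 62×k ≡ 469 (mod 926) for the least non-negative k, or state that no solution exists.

gcd(62, 926) = 2, and 2 does not divide 469.
So the congruence has no solution.

no solution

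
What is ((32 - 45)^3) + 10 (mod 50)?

13

32 - 45 = -13 ≡ 37 (mod 50)
(37)^3 ≡ 3 (mod 50)
3 + 10 = 13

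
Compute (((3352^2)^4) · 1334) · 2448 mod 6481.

5251

(3352)^2 ≡ 4331 (mod 6481)
(4331)^4 ≡ 1720 (mod 6481)
1720 · 1334 = 2294480 ≡ 206 (mod 6481)
206 · 2448 = 504288 ≡ 5251 (mod 6481)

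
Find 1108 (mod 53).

1108 = 20×53 + 48, so 1108 ≡ 48 (mod 53).

48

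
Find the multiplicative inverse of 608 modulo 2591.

Run the extended Euclidean algorithm:
2591 = 4*608 + 159
608 = 3*159 + 131
159 = 1*131 + 28
131 = 4*28 + 19
28 = 1*19 + 9
19 = 2*9 + 1
9 = 9*1 + 0
gcd(608, 2591) = 1, so the inverse exists.
Back-substitute for 1:
1 = 1*19 − 2*9
  = −2*28 + 3*19
  = 3*131 − 14*28
  = −14*159 + 17*131
  = 17*608 − 65*159
  = −65*2591 + 277*608
So 608⁻¹ ≡ 277 (mod 2591).

277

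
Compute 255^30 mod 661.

By square-and-multiply:
30 in binary is 11110, i.e. 30 = 16 + 8 + 4 + 2.
255^1 ≡ 255 (mod 661)
255^2 ≡ 255^2 = 65025 ≡ 247 (mod 661)
255^4 ≡ 247^2 = 61009 ≡ 197 (mod 661)
255^8 ≡ 197^2 = 38809 ≡ 471 (mod 661)
255^16 ≡ 471^2 = 221841 ≡ 406 (mod 661)
255^30 = 255^16 × 255^8 × 255^4 × 255^2 ≡ 406 × 471 × 197 × 247 (mod 661).
Accumulate the product:
406 × 471 = 191226 ≡ 197
197 × 197 = 38809 ≡ 471
471 × 247 = 116337 ≡ 1

1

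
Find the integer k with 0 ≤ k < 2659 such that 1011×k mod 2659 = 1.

1102

Run the extended Euclidean algorithm:
2659 = 2×1011 + 637
1011 = 1×637 + 374
637 = 1×374 + 263
374 = 1×263 + 111
263 = 2×111 + 41
111 = 2×41 + 29
41 = 1×29 + 12
29 = 2×12 + 5
12 = 2×5 + 2
5 = 2×2 + 1
2 = 2×1 + 0
gcd(1011, 2659) = 1, so the inverse exists.
Back-substitute for 1:
1 = 1×5 − 2×2
  = −2×12 + 5×5
  = 5×29 − 12×12
  = −12×41 + 17×29
  = 17×111 − 46×41
  = −46×263 + 109×111
  = 109×374 − 155×263
  = −155×637 + 264×374
  = 264×1011 − 419×637
  = −419×2659 + 1102×1011
So 1011⁻¹ ≡ 1102 (mod 2659).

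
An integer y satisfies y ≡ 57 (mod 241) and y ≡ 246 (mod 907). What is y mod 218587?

241⁻¹ mod 907: 241*557 ≡ 1 (mod 907), so 241⁻¹ ≡ 557.
y = 57 + 241*((246 − 57)*557 mod 907) = 57 + 241*61 = 14758.
Check: 14758 mod 241 = 57, 14758 mod 907 = 246. ✓

14758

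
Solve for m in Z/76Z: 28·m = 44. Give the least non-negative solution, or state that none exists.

gcd(28, 76) = 4, and 4 | 44, so solutions exist.
Divide through by 4: 7·m = 11 (mod 19).
7⁻¹ ≡ 11 (mod 19).
m ≡ 11·11 ≡ 7 (mod 19).
The smallest non-negative solution is m = 7.

7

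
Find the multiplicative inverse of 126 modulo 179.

27

179 = 1*126 + 53
126 = 2*53 + 20
53 = 2*20 + 13
20 = 1*13 + 7
13 = 1*7 + 6
7 = 1*6 + 1
6 = 6*1 + 0
gcd(126, 179) = 1, so the inverse exists.
Back-substitute for 1:
1 = 1*7 − 1*6
  = −1*13 + 2*7
  = 2*20 − 3*13
  = −3*53 + 8*20
  = 8*126 − 19*53
  = −19*179 + 27*126
So 126⁻¹ ≡ 27 (mod 179).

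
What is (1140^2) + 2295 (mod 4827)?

3432

(1140)^2 ≡ 1137 (mod 4827)
1137 + 2295 = 3432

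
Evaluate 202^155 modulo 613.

346

155 in binary is 10011011, i.e. 155 = 128 + 16 + 8 + 2 + 1.
202^1 ≡ 202 (mod 613)
202^2 ≡ 202^2 = 40804 ≡ 346 (mod 613)
202^4 ≡ 346^2 = 119716 ≡ 181 (mod 613)
202^8 ≡ 181^2 = 32761 ≡ 272 (mod 613)
202^16 ≡ 272^2 = 73984 ≡ 424 (mod 613)
202^32 ≡ 424^2 = 179776 ≡ 167 (mod 613)
202^64 ≡ 167^2 = 27889 ≡ 304 (mod 613)
202^128 ≡ 304^2 = 92416 ≡ 466 (mod 613)
202^155 = 202^128 · 202^16 · 202^8 · 202^2 · 202^1 ≡ 466 · 424 · 272 · 346 · 202 (mod 613).
Accumulate the product:
466 · 424 = 197584 ≡ 198
198 · 272 = 53856 ≡ 525
525 · 346 = 181650 ≡ 202
202 · 202 = 40804 ≡ 346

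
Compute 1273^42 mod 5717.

1816

By square-and-multiply:
42 in binary is 101010, i.e. 42 = 32 + 8 + 2.
1273^1 ≡ 1273 (mod 5717)
1273^2 ≡ 1273^2 = 1620529 ≡ 2618 (mod 5717)
1273^4 ≡ 2618^2 = 6853924 ≡ 4958 (mod 5717)
1273^8 ≡ 4958^2 = 24581764 ≡ 4381 (mod 5717)
1273^16 ≡ 4381^2 = 19193161 ≡ 1192 (mod 5717)
1273^32 ≡ 1192^2 = 1420864 ≡ 3048 (mod 5717)
1273^42 = 1273^32 × 1273^8 × 1273^2 ≡ 3048 × 4381 × 2618 (mod 5717).
Accumulate the product:
3048 × 4381 = 13353288 ≡ 4093
4093 × 2618 = 10715474 ≡ 1816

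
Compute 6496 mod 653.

6496 = 9·653 + 619, so 6496 ≡ 619 (mod 653).

619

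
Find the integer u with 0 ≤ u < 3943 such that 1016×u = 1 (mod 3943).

By the extended Euclidean algorithm:
3943 = 3·1016 + 895
1016 = 1·895 + 121
895 = 7·121 + 48
121 = 2·48 + 25
48 = 1·25 + 23
25 = 1·23 + 2
23 = 11·2 + 1
2 = 2·1 + 0
gcd(1016, 3943) = 1, so the inverse exists.
Bézout: 1 = 487·3943 − 1890·1016.
So 1016⁻¹ ≡ −1890 ≡ 2053 (mod 3943).

2053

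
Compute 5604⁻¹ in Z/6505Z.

Run the extended Euclidean algorithm:
6505 = 1×5604 + 901
5604 = 6×901 + 198
901 = 4×198 + 109
198 = 1×109 + 89
109 = 1×89 + 20
89 = 4×20 + 9
20 = 2×9 + 2
9 = 4×2 + 1
2 = 2×1 + 0
gcd(5604, 6505) = 1, so the inverse exists.
Back-substitute for 1:
1 = 1×9 − 4×2
  = −4×20 + 9×9
  = 9×89 − 40×20
  = −40×109 + 49×89
  = 49×198 − 89×109
  = −89×901 + 405×198
  = 405×5604 − 2519×901
  = −2519×6505 + 2924×5604
So 5604⁻¹ ≡ 2924 (mod 6505).

2924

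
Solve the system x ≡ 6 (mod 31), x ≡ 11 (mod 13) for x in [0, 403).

31⁻¹ mod 13: 31*8 ≡ 1 (mod 13), so 31⁻¹ ≡ 8.
x = 6 + 31*((11 − 6)*8 mod 13) = 6 + 31*1 = 37.
Check: 37 mod 31 = 6, 37 mod 13 = 11. ✓

37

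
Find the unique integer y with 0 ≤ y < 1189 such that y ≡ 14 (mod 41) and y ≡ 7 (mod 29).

1080

41⁻¹ mod 29: 41*17 ≡ 1 (mod 29), so 41⁻¹ ≡ 17.
y = 14 + 41*((7 − 14)*17 mod 29) = 14 + 41*26 = 1080.
Check: 1080 mod 41 = 14, 1080 mod 29 = 7. ✓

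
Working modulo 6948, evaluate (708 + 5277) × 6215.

4131

708 + 5277 = 5985
5985 × 6215 = 37196775 ≡ 4131 (mod 6948)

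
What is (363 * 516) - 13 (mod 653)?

537

363 * 516 = 187308 ≡ 550 (mod 653)
550 - 13 = 537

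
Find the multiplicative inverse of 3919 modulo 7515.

By the extended Euclidean algorithm:
7515 = 1*3919 + 3596
3919 = 1*3596 + 323
3596 = 11*323 + 43
323 = 7*43 + 22
43 = 1*22 + 21
22 = 1*21 + 1
21 = 21*1 + 0
gcd(3919, 7515) = 1, so the inverse exists.
Bézout: 1 = −182*7515 + 349*3919.
So 3919⁻¹ ≡ 349 (mod 7515).

349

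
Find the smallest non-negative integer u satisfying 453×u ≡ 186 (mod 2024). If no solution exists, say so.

1314

gcd(453, 2024) = 1, so a unique solution mod 2024 exists.
453⁻¹ ≡ 1117 (mod 2024).
u ≡ 1117×186 ≡ 1314 (mod 2024).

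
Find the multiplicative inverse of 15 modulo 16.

By the extended Euclidean algorithm:
16 = 1*15 + 1
15 = 15*1 + 0
gcd(15, 16) = 1, so the inverse exists.
Bézout: 1 = 1*16 − 1*15.
So 15⁻¹ ≡ −1 ≡ 15 (mod 16).

15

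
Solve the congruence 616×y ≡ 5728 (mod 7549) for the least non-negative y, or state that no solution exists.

gcd(616, 7549) = 1, so a unique solution mod 7549 exists.
616⁻¹ ≡ 625 (mod 7549).
y ≡ 625×5728 ≡ 1774 (mod 7549).

1774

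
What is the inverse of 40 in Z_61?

29

By the extended Euclidean algorithm:
61 = 1*40 + 21
40 = 1*21 + 19
21 = 1*19 + 2
19 = 9*2 + 1
2 = 2*1 + 0
gcd(40, 61) = 1, so the inverse exists.
Back-substitute for 1:
1 = 1*19 − 9*2
  = −9*21 + 10*19
  = 10*40 − 19*21
  = −19*61 + 29*40
So 40⁻¹ ≡ 29 (mod 61).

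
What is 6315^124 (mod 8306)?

3431

124 in binary is 1111100, i.e. 124 = 64 + 32 + 16 + 8 + 4.
6315^1 ≡ 6315 (mod 8306)
6315^2 ≡ 6315^2 = 39879225 ≡ 2119 (mod 8306)
6315^4 ≡ 2119^2 = 4490161 ≡ 4921 (mod 8306)
6315^8 ≡ 4921^2 = 24216241 ≡ 4251 (mod 8306)
6315^16 ≡ 4251^2 = 18071001 ≡ 5451 (mod 8306)
6315^32 ≡ 5451^2 = 29713401 ≡ 2839 (mod 8306)
6315^64 ≡ 2839^2 = 8059921 ≡ 3101 (mod 8306)
6315^124 = 6315^64 * 6315^32 * 6315^16 * 6315^8 * 6315^4 ≡ 3101 * 2839 * 5451 * 4251 * 4921 (mod 8306).
Accumulate the product:
3101 * 2839 = 8803739 ≡ 7685
7685 * 5451 = 41890935 ≡ 3777
3777 * 4251 = 16056027 ≡ 529
529 * 4921 = 2603209 ≡ 3431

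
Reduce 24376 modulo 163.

24376 = 149·163 + 89, so 24376 ≡ 89 (mod 163).

89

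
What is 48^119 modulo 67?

48^1 ≡ 48 (mod 67)
48^2 ≡ 48^2 = 2304 ≡ 26 (mod 67)
48^4 ≡ 26^2 = 676 ≡ 6 (mod 67)
48^8 ≡ 6^2 = 36 (mod 67)
48^16 ≡ 36^2 = 1296 ≡ 23 (mod 67)
48^32 ≡ 23^2 = 529 ≡ 60 (mod 67)
48^64 ≡ 60^2 = 3600 ≡ 49 (mod 67)
48^119 = 48^64 × 48^32 × 48^16 × 48^4 × 48^2 × 48^1 ≡ 49 × 60 × 23 × 6 × 26 × 48 (mod 67).
Accumulate the product:
49 × 60 = 2940 ≡ 59
59 × 23 = 1357 ≡ 17
17 × 6 = 102 ≡ 35
35 × 26 = 910 ≡ 39
39 × 48 = 1872 ≡ 63

63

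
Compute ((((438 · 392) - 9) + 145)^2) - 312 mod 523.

438 · 392 = 171696 ≡ 152 (mod 523)
152 - 9 = 143
143 + 145 = 288
(288)^2 ≡ 310 (mod 523)
310 - 312 = -2 ≡ 521 (mod 523)

521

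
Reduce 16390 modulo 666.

406

16390 = 24*666 + 406, so 16390 ≡ 406 (mod 666).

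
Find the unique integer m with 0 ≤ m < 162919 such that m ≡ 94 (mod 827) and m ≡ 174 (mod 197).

827⁻¹ mod 197: 827·96 ≡ 1 (mod 197), so 827⁻¹ ≡ 96.
m = 94 + 827·((174 − 94)·96 mod 197) = 94 + 827·194 = 160532.
Check: 160532 mod 827 = 94, 160532 mod 197 = 174. ✓

160532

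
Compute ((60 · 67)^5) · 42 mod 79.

68

60 · 67 = 4020 ≡ 70 (mod 79)
(70)^5 ≡ 43 (mod 79)
43 · 42 = 1806 ≡ 68 (mod 79)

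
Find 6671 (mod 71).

6671 = 93×71 + 68, so 6671 ≡ 68 (mod 71).

68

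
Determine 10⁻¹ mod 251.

226

By the extended Euclidean algorithm:
251 = 25·10 + 1
10 = 10·1 + 0
gcd(10, 251) = 1, so the inverse exists.
Back-substitute for 1:
1 = 1·251 − 25·10
So 10⁻¹ ≡ −25 ≡ 226 (mod 251).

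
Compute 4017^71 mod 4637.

Compute successive squares:
4017^1 ≡ 4017 (mod 4637)
4017^2 ≡ 4017^2 = 16136289 ≡ 4166 (mod 4637)
4017^4 ≡ 4166^2 = 17355556 ≡ 3902 (mod 4637)
4017^8 ≡ 3902^2 = 15225604 ≡ 2333 (mod 4637)
4017^16 ≡ 2333^2 = 5442889 ≡ 3688 (mod 4637)
4017^32 ≡ 3688^2 = 13601344 ≡ 1023 (mod 4637)
4017^64 ≡ 1023^2 = 1046529 ≡ 3204 (mod 4637)
4017^71 = 4017^64 · 4017^4 · 4017^2 · 4017^1 ≡ 3204 · 3902 · 4166 · 4017 (mod 4637).
Accumulate the product:
3204 · 3902 = 12502008 ≡ 656
656 · 4166 = 2732896 ≡ 1703
1703 · 4017 = 6840951 ≡ 1376

1376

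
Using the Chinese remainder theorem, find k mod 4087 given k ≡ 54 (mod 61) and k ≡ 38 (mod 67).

61⁻¹ mod 67: 61·11 ≡ 1 (mod 67), so 61⁻¹ ≡ 11.
k = 54 + 61·((38 − 54)·11 mod 67) = 54 + 61·25 = 1579.
Check: 1579 mod 61 = 54, 1579 mod 67 = 38. ✓

1579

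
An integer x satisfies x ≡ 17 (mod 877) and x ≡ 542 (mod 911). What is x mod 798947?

877⁻¹ mod 911: 877×777 ≡ 1 (mod 911), so 877⁻¹ ≡ 777.
x = 17 + 877×((542 − 17)×777 mod 911) = 17 + 877×708 = 620933.

620933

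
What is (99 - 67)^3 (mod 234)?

8

99 - 67 = 32
(32)^3 ≡ 8 (mod 234)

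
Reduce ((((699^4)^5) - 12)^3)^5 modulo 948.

729

(699)^4 ≡ 117 (mod 948)
(117)^5 ≡ 933 (mod 948)
933 - 12 = 921
(921)^3 ≡ 225 (mod 948)
(225)^5 ≡ 729 (mod 948)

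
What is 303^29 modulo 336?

29 in binary is 11101, i.e. 29 = 16 + 8 + 4 + 1.
303^1 ≡ 303 (mod 336)
303^2 ≡ 303^2 = 91809 ≡ 81 (mod 336)
303^4 ≡ 81^2 = 6561 ≡ 177 (mod 336)
303^8 ≡ 177^2 = 31329 ≡ 81 (mod 336)
303^16 ≡ 81^2 = 6561 ≡ 177 (mod 336)
303^29 = 303^16 · 303^8 · 303^4 · 303^1 ≡ 177 · 81 · 177 · 303 (mod 336).
Accumulate the product:
177 · 81 = 14337 ≡ 225
225 · 177 = 39825 ≡ 177
177 · 303 = 53631 ≡ 207

207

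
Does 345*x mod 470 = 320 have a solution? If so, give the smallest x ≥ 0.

gcd(345, 470) = 5, and 5 | 320, so solutions exist.
Divide through by 5: 69*x ≡ 64 (mod 94).
69⁻¹ ≡ 15 (mod 94).
x ≡ 15*64 ≡ 20 (mod 94).
The smallest non-negative solution is x = 20.

20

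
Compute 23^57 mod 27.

17

57 in binary is 111001, i.e. 57 = 32 + 16 + 8 + 1.
23^1 ≡ 23 (mod 27)
23^2 ≡ 23^2 = 529 ≡ 16 (mod 27)
23^4 ≡ 16^2 = 256 ≡ 13 (mod 27)
23^8 ≡ 13^2 = 169 ≡ 7 (mod 27)
23^16 ≡ 7^2 = 49 ≡ 22 (mod 27)
23^32 ≡ 22^2 = 484 ≡ 25 (mod 27)
23^57 = 23^32 × 23^16 × 23^8 × 23^1 ≡ 25 × 22 × 7 × 23 (mod 27).
Accumulate the product:
25 × 22 = 550 ≡ 10
10 × 7 = 70 ≡ 16
16 × 23 = 368 ≡ 17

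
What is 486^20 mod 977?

43

By square-and-multiply:
20 in binary is 10100, i.e. 20 = 16 + 4.
486^1 ≡ 486 (mod 977)
486^2 ≡ 486^2 = 236196 ≡ 739 (mod 977)
486^4 ≡ 739^2 = 546121 ≡ 955 (mod 977)
486^8 ≡ 955^2 = 912025 ≡ 484 (mod 977)
486^16 ≡ 484^2 = 234256 ≡ 753 (mod 977)
486^20 = 486^16 · 486^4 ≡ 753 · 955 (mod 977).
753 · 955 = 719115 ≡ 43 (mod 977).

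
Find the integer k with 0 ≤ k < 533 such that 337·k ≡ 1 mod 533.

155

533 = 1*337 + 196
337 = 1*196 + 141
196 = 1*141 + 55
141 = 2*55 + 31
55 = 1*31 + 24
31 = 1*24 + 7
24 = 3*7 + 3
7 = 2*3 + 1
3 = 3*1 + 0
gcd(337, 533) = 1, so the inverse exists.
Back-substitute for 1:
1 = 1*7 − 2*3
  = −2*24 + 7*7
  = 7*31 − 9*24
  = −9*55 + 16*31
  = 16*141 − 41*55
  = −41*196 + 57*141
  = 57*337 − 98*196
  = −98*533 + 155*337
So 337⁻¹ ≡ 155 (mod 533).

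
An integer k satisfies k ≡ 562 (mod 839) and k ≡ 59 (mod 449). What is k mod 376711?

180108

839⁻¹ mod 449: 839*312 ≡ 1 (mod 449), so 839⁻¹ ≡ 312.
k = 562 + 839*((59 − 562)*312 mod 449) = 562 + 839*214 = 180108.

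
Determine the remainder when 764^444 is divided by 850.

766

By square-and-multiply:
444 in binary is 110111100, i.e. 444 = 256 + 128 + 32 + 16 + 8 + 4.
764^1 ≡ 764 (mod 850)
764^2 ≡ 764^2 = 583696 ≡ 596 (mod 850)
764^4 ≡ 596^2 = 355216 ≡ 766 (mod 850)
764^8 ≡ 766^2 = 586756 ≡ 256 (mod 850)
764^16 ≡ 256^2 = 65536 ≡ 86 (mod 850)
764^32 ≡ 86^2 = 7396 ≡ 596 (mod 850)
764^64 ≡ 596^2 = 355216 ≡ 766 (mod 850)
764^128 ≡ 766^2 = 586756 ≡ 256 (mod 850)
764^256 ≡ 256^2 = 65536 ≡ 86 (mod 850)
764^444 = 764^256 × 764^128 × 764^32 × 764^16 × 764^8 × 764^4 ≡ 86 × 256 × 596 × 86 × 256 × 766 (mod 850).
Accumulate the product:
86 × 256 = 22016 ≡ 766
766 × 596 = 456536 ≡ 86
86 × 86 = 7396 ≡ 596
596 × 256 = 152576 ≡ 426
426 × 766 = 326316 ≡ 766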